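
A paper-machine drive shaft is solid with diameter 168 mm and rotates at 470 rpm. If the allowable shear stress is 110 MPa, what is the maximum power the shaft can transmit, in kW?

5040 kW

J = πd⁴/32 = π(0.168)⁴/32 = 7.821×10^-5 m⁴.
T_max = τ_allow·J/r = 1.10×10^8 × 7.821×10^-5 / 0.0840 = 102400 N·m.
ω = 2π·470/60 = 49.22 rad/s, so P_max = T_max·ω = 5.041×10^6 W.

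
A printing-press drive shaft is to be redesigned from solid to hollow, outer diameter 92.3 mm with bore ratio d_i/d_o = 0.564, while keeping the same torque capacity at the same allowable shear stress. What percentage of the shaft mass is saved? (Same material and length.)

Equal τ_max and T ⇒ the solid shaft needs d_s³ = d_o³(1−k⁴), so d_s = 92.3·(1−0.564⁴)^(1/3) = 89.08 mm.
Area ratio A_h/A_s = d_o²(1−k²)/d_s² = (1−k²)/(1−k⁴)^(2/3) = 0.7322.
Mass saving = 1 − 0.7322 = 26.8 %.

26.8 %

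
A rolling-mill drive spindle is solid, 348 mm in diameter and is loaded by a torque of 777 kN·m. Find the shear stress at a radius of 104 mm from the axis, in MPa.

56.1 MPa

J = πd⁴/32 = π(0.348)⁴/32 = 1.440×10^-3 m⁴.
Shear stress varies linearly with radius: τ = T·r/J = 777000 × 0.104 / 1.440×10^-3 = 5.612×10^7 Pa.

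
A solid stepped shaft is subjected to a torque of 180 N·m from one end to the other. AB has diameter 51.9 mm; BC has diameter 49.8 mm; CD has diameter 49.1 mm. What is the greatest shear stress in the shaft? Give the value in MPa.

Under the same torque, τ_max = 16T/(πd³) is largest where d is smallest — segment CD (d = 49.1 mm).
τ_max = 16·180.0/(π·(0.0491)³) = 7.745×10^6 Pa.

7.74 MPa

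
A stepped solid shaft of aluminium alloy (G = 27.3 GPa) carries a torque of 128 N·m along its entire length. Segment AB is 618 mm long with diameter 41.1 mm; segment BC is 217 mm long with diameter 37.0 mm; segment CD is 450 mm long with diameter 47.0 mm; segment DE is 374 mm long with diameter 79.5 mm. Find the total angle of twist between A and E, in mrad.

J_AB = π(0.0411)⁴/32 = 2.80×10^-7 m⁴; J_BC = π(0.0370)⁴/32 = 1.84×10^-7 m⁴; J_CD = π(0.0470)⁴/32 = 4.79×10^-7 m⁴; J_DE = π(0.0795)⁴/32 = 3.92×10^-6 m⁴.
θ = (T/G)·Σ L_i/J_i = (128.0/27.3×10⁹)·(0.618/2.80×10^-7 + 0.217/1.84×10^-7 + 0.450/4.79×10^-7 + 0.374/3.92×10^-6) = 0.02072 rad.

20.7 mrad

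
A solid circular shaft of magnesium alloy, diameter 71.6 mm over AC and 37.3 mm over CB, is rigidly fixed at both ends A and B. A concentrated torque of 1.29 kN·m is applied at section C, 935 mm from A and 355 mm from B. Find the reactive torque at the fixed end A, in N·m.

Compatibility: T_A·a/J_AC = T_B·b/J_CB with T_A + T_B = T₀.
J_AC = 2.58×10^-6 m⁴, J_CB = 1.90×10^-7 m⁴, so T_A = T₀·(J_AC/a)/((J_AC/a)+(J_CB/b)) = 1080 N·m, T_B = 209.6 N·m.

1080 N·m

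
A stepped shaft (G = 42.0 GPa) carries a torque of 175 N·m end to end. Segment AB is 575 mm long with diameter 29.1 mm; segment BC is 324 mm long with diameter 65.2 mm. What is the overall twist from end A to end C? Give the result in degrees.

J_AB = π(0.0291)⁴/32 = 7.04×10^-8 m⁴; J_BC = π(0.0652)⁴/32 = 1.77×10^-6 m⁴.
θ = (T/G)·Σ L_i/J_i = (175.0/42.0×10⁹)·(0.575/7.04×10^-8 + 0.324/1.77×10^-6) = 0.03479 rad.

1.99°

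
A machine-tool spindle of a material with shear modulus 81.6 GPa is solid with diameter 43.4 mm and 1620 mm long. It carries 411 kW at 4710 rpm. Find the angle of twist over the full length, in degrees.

2.72°

ω = 2π·4710/60 = 493.2 rad/s, so T = P/ω = 411×10³ / 493.2 = 833.3 N·m.
J = πd⁴/32 = π(0.0434)⁴/32 = 3.483×10^-7 m⁴.
θ = T·L/(G·J) = 833.3 × 1.62 / (81.6×10⁹ × 3.483×10^-7) = 0.04750 rad.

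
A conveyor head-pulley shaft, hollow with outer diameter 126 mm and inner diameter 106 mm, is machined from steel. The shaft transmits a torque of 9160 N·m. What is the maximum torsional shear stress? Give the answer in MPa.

J = π(d_o⁴ − d_i⁴)/32 = π(0.126⁴ − 0.106⁴)/32 = 1.235×10^-5 m⁴.
τ_max = T·r/J = 9160 × 0.0630 / 1.235×10^-5 = 4.673×10^7 Pa.

46.7 MPa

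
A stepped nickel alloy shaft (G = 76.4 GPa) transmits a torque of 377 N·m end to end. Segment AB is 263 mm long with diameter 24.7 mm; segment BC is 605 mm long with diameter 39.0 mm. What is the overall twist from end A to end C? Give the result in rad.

J_AB = π(0.0247)⁴/32 = 3.65×10^-8 m⁴; J_BC = π(0.0390)⁴/32 = 2.27×10^-7 m⁴.
θ = (T/G)·Σ L_i/J_i = (377.0/76.4×10⁹)·(0.263/3.65×10^-8 + 0.605/2.27×10^-7) = 0.04866 rad.

0.0487 rad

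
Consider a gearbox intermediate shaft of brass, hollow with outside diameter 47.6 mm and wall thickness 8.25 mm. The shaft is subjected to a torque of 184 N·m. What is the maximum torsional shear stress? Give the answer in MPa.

J = π(d_o⁴ − d_i⁴)/32 = π(0.0476⁴ − 0.0311⁴)/32 = 4.122×10^-7 m⁴.
τ_max = T·r/J = 184.0 × 0.0238 / 4.122×10^-7 = 1.063×10^7 Pa.

10.6 MPa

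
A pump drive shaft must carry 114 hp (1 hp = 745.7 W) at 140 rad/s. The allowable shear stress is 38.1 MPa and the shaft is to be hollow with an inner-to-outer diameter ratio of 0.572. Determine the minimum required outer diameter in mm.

45.0 mm

ω = 140 rad/s, so T = P/ω = 114×745.7 / 140.0 = 607.2 N·m.
For a hollow shaft with d_i/d_o = 0.572: τ_max = 16T/(π d_o³ (1−k⁴)), so d_o = [16T/(π τ_allow (1−k⁴))]^(1/3) = [16·607.2/(π·3.81×10^7·0.8930)]^(1/3) = 0.04496 m.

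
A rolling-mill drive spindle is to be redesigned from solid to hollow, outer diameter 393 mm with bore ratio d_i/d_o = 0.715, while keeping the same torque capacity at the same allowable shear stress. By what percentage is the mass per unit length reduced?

40.2 %

Equal τ_max and T ⇒ the solid shaft needs d_s³ = d_o³(1−k⁴), so d_s = 393·(1−0.715⁴)^(1/3) = 355.3 mm.
Area ratio A_h/A_s = d_o²(1−k²)/d_s² = (1−k²)/(1−k⁴)^(2/3) = 0.5982.
Mass saving = 1 − 0.5982 = 40.2 %.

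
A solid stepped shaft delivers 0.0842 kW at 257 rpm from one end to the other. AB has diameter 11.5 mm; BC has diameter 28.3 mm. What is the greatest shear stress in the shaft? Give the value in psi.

1520 psi

ω = 2π·257/60 = 26.91 rad/s, so T = P/ω = 0.0842×10³ / 26.91 = 3.129 N·m.
Under the same torque, τ_max = 16T/(πd³) is largest where d is smallest — segment AB (d = 11.5 mm).
τ_max = 16·3.129/(π·(0.0115)³) = 1.048×10^7 Pa.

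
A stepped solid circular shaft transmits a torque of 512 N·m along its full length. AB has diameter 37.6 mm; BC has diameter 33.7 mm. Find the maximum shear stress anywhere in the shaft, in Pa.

Under the same torque, τ_max = 16T/(πd³) is largest where d is smallest — segment BC (d = 33.7 mm).
τ_max = 16·512.0/(π·(0.0337)³) = 6.813×10^7 Pa.

6.81e7 Pa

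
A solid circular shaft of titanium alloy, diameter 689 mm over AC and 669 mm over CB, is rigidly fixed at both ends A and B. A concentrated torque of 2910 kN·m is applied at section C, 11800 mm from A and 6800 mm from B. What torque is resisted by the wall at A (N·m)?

1.14e6 N·m

Compatibility: T_A·a/J_AC = T_B·b/J_CB with T_A + T_B = T₀.
J_AC = 0.0221 m⁴, J_CB = 0.0197 m⁴, so T_A = T₀·(J_AC/a)/((J_AC/a)+(J_CB/b)) = 1.145e6 N·m, T_B = 1.765e6 N·m.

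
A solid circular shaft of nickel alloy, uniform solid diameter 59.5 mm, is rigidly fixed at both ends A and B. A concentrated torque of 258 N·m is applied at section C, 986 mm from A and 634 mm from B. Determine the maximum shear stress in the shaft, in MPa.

With uniform GJ and both ends fixed, compatibility θ_AC = θ_CB gives T_A·a = T_B·b, together with T_A + T_B = T₀.
T_A = T₀·b/(a+b) = 258.0·634/1620 = 101.0 N·m; T_B = 157.0 N·m.
τ in each portion: τ_AC = 2.44×10^6 Pa, τ_CB = 3.80×10^6 Pa; maximum is in CB.
τ_max = T_CB·r/J = 157.0·0.0297/1.23×10^-6 = 3.797×10^6 Pa.

3.80 MPa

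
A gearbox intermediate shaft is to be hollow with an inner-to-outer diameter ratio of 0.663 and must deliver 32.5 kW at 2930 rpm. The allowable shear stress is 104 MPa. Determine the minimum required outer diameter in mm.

18.6 mm

ω = 2π·2930/60 = 306.8 rad/s, so T = P/ω = 32.5×10³ / 306.8 = 105.9 N·m.
For a hollow shaft with d_i/d_o = 0.663: τ_max = 16T/(π d_o³ (1−k⁴)), so d_o = [16T/(π τ_allow (1−k⁴))]^(1/3) = [16·105.9/(π·1.04×10^8·0.8068)]^(1/3) = 0.01859 m.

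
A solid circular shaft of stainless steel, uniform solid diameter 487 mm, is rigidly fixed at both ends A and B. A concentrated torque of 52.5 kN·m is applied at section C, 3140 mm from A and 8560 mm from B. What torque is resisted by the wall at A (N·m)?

With uniform GJ and both ends fixed, compatibility θ_AC = θ_CB gives T_A·a = T_B·b, together with T_A + T_B = T₀.
T_A = T₀·b/(a+b) = 52500·8560/11700 = 38410 N·m; T_B = 14090 N·m.

38400 N·m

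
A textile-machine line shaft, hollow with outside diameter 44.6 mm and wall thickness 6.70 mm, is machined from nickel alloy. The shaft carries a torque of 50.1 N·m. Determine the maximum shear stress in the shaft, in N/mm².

3.78 N/mm²

J = π(d_o⁴ − d_i⁴)/32 = π(0.0446⁴ − 0.0312⁴)/32 = 2.954×10^-7 m⁴.
τ_max = T·r/J = 50.10 × 0.0223 / 2.954×10^-7 = 3.782×10^6 Pa.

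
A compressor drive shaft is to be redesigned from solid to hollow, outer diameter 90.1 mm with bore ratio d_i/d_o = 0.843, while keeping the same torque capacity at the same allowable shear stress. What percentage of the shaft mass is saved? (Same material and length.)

53.8 %

Equal τ_max and T ⇒ the solid shaft needs d_s³ = d_o³(1−k⁴), so d_s = 90.1·(1−0.843⁴)^(1/3) = 71.27 mm.
Area ratio A_h/A_s = d_o²(1−k²)/d_s² = (1−k²)/(1−k⁴)^(2/3) = 0.4624.
Mass saving = 1 − 0.4624 = 53.8 %.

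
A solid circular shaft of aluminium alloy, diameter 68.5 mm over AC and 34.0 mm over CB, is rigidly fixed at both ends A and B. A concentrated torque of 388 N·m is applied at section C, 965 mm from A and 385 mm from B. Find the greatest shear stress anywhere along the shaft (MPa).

Compatibility: T_A·a/J_AC = T_B·b/J_CB with T_A + T_B = T₀.
J_AC = 2.16×10^-6 m⁴, J_CB = 1.31×10^-7 m⁴, so T_A = T₀·(J_AC/a)/((J_AC/a)+(J_CB/b)) = 336.8 N·m, T_B = 51.23 N·m.
τ in each portion: τ_AC = 5.34×10^6 Pa, τ_CB = 6.64×10^6 Pa; maximum is in CB.
τ_max = T_CB·r/J = 51.23·0.0170/1.31×10^-7 = 6.639×10^6 Pa.

6.64 MPa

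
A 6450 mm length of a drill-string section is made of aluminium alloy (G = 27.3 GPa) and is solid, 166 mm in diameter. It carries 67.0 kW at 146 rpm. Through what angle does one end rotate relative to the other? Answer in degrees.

ω = 2π·146/60 = 15.29 rad/s, so T = P/ω = 67.0×10³ / 15.29 = 4382 N·m.
J = πd⁴/32 = π(0.166)⁴/32 = 7.455×10^-5 m⁴.
θ = T·L/(G·J) = 4382 × 6.45 / (27.3×10⁹ × 7.455×10^-5) = 0.01389 rad.

0.796°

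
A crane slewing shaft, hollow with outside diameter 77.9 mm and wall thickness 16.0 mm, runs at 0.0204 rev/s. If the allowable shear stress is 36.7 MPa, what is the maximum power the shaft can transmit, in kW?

J = π(d_o⁴ − d_i⁴)/32 = π(0.0779⁴ − 0.0459⁴)/32 = 3.180×10^-6 m⁴.
T_max = τ_allow·J/r = 3.67×10^7 × 3.180×10^-6 / 0.0390 = 2996 N·m.
ω = 2π·0.0204 = 0.1282 rad/s, so P_max = T_max·ω = 384.0 W.

0.384 kW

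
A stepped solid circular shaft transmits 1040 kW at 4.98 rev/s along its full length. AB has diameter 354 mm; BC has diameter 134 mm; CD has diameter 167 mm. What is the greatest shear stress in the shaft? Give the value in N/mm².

ω = 2π·4.98 = 31.29 rad/s, so T = P/ω = 1040×10³ / 31.29 = 33240 N·m.
Under the same torque, τ_max = 16T/(πd³) is largest where d is smallest — segment BC (d = 134 mm).
τ_max = 16·33240/(π·(0.134)³) = 7.035×10^7 Pa.

70.4 N/mm²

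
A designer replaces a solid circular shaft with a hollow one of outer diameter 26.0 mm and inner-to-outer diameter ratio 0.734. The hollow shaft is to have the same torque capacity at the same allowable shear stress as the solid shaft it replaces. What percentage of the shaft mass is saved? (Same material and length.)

42.0 %

Equal τ_max and T ⇒ the solid shaft needs d_s³ = d_o³(1−k⁴), so d_s = 26.0·(1−0.734⁴)^(1/3) = 23.19 mm.
Area ratio A_h/A_s = d_o²(1−k²)/d_s² = (1−k²)/(1−k⁴)^(2/3) = 0.5797.
Mass saving = 1 − 0.5797 = 42.0 %.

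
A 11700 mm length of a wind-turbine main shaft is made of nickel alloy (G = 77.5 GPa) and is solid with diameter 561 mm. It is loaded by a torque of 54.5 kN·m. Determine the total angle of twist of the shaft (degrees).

J = πd⁴/32 = π(0.561)⁴/32 = 9.724×10^-3 m⁴.
θ = T·L/(G·J) = 54500 × 11.7 / (77.5×10⁹ × 9.724×10^-3) = 8.461×10^-4 rad.

0.0485°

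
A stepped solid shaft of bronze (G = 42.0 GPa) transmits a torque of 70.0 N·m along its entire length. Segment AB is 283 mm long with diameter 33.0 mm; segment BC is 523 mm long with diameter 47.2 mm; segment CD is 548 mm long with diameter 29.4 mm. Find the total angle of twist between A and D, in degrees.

1.05°

J_AB = π(0.0330)⁴/32 = 1.16×10^-7 m⁴; J_BC = π(0.0472)⁴/32 = 4.87×10^-7 m⁴; J_CD = π(0.0294)⁴/32 = 7.33×10^-8 m⁴.
θ = (T/G)·Σ L_i/J_i = (70.00/42.0×10⁹)·(0.283/1.16×10^-7 + 0.523/4.87×10^-7 + 0.548/7.33×10^-8) = 0.01829 rad.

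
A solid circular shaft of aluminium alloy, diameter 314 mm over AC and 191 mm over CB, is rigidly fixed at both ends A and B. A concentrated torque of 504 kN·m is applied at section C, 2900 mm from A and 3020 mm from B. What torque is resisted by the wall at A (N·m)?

Compatibility: T_A·a/J_AC = T_B·b/J_CB with T_A + T_B = T₀.
J_AC = 9.54×10^-4 m⁴, J_CB = 1.31×10^-4 m⁴, so T_A = T₀·(J_AC/a)/((J_AC/a)+(J_CB/b)) = 445400 N·m, T_B = 58560 N·m.

445000 N·m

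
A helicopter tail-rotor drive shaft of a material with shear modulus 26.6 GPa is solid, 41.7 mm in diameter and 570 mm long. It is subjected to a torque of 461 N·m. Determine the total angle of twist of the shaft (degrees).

1.91°

J = πd⁴/32 = π(0.0417)⁴/32 = 2.969×10^-7 m⁴.
θ = T·L/(G·J) = 461.0 × 0.570 / (26.6×10⁹ × 2.969×10^-7) = 0.03328 rad.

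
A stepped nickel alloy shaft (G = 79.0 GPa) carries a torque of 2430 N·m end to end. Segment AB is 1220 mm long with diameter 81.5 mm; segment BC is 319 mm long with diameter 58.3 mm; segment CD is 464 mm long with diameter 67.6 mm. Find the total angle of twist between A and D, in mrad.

24.3 mrad

J_AB = π(0.0815)⁴/32 = 4.33×10^-6 m⁴; J_BC = π(0.0583)⁴/32 = 1.13×10^-6 m⁴; J_CD = π(0.0676)⁴/32 = 2.05×10^-6 m⁴.
θ = (T/G)·Σ L_i/J_i = (2430/79.0×10⁹)·(1.22/4.33×10^-6 + 0.319/1.13×10^-6 + 0.464/2.05×10^-6) = 0.02428 rad.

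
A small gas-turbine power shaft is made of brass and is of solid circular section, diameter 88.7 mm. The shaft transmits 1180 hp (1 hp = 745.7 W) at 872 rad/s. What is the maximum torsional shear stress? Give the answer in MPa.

7.36 MPa

ω = 872 rad/s, so T = P/ω = 1180×745.7 / 872.0 = 1009 N·m.
J = πd⁴/32 = π(0.0887)⁴/32 = 6.077×10^-6 m⁴.
τ_max = T·r/J = 1009 × 0.0444 / 6.077×10^-6 = 7.364×10^6 Pa.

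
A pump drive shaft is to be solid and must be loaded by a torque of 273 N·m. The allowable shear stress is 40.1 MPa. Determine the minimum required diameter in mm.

For a solid shaft τ_max = 16T/(πd³), so d = (16T/(π τ_allow))^(1/3) = (16·273.0/(π·4.01×10^7))^(1/3) = 0.03261 m.

32.6 mm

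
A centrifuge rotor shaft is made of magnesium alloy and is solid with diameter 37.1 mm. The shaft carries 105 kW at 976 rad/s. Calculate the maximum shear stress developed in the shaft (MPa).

10.7 MPa

ω = 976 rad/s, so T = P/ω = 105×10³ / 976.0 = 107.6 N·m.
J = πd⁴/32 = π(0.0371)⁴/32 = 1.860×10^-7 m⁴.
τ_max = T·r/J = 107.6 × 0.0186 / 1.860×10^-7 = 1.073×10^7 Pa.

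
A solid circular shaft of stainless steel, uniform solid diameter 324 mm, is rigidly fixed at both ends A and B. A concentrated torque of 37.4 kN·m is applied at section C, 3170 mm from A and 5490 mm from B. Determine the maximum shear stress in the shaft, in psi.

515 psi

With uniform GJ and both ends fixed, compatibility θ_AC = θ_CB gives T_A·a = T_B·b, together with T_A + T_B = T₀.
T_A = T₀·b/(a+b) = 37400·5490/8660 = 23710 N·m; T_B = 13690 N·m.
τ in each portion: τ_AC = 3.55×10^6 Pa, τ_CB = 2.05×10^6 Pa; maximum is in AC.
τ_max = T_AC·r/J = 23710·0.162/1.08×10^-3 = 3.550×10^6 Pa.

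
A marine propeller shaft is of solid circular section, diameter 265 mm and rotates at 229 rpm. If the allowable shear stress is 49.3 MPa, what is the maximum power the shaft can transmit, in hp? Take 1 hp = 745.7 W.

5790 hp

J = πd⁴/32 = π(0.265)⁴/32 = 4.842×10^-4 m⁴.
T_max = τ_allow·J/r = 4.93×10^7 × 4.842×10^-4 / 0.133 = 180100 N·m.
ω = 2π·229/60 = 23.98 rad/s, so P_max = T_max·ω = 4.320×10^6 W.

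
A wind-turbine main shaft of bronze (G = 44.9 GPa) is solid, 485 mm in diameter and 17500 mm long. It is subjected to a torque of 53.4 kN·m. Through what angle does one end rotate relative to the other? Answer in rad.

0.00383 rad

J = πd⁴/32 = π(0.485)⁴/32 = 5.432×10^-3 m⁴.
θ = T·L/(G·J) = 53400 × 17.5 / (44.9×10⁹ × 5.432×10^-3) = 3.831×10^-3 rad.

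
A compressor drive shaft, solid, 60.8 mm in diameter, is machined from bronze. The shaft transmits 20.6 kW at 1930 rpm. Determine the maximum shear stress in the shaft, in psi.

335 psi

ω = 2π·1930/60 = 202.1 rad/s, so T = P/ω = 20.6×10³ / 202.1 = 101.9 N·m.
J = πd⁴/32 = π(0.0608)⁴/32 = 1.342×10^-6 m⁴.
τ_max = T·r/J = 101.9 × 0.0304 / 1.342×10^-6 = 2.310×10^6 Pa.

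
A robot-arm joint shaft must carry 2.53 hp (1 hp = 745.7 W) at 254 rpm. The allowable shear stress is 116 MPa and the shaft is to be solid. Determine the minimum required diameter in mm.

14.6 mm

ω = 2π·254/60 = 26.60 rad/s, so T = P/ω = 2.53×745.7 / 26.60 = 70.93 N·m.
For a solid shaft τ_max = 16T/(πd³), so d = (16T/(π τ_allow))^(1/3) = (16·70.93/(π·1.16×10^8))^(1/3) = 0.01460 m.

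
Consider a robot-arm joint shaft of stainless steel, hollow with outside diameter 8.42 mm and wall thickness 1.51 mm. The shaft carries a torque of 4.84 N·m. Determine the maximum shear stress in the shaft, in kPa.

49700 kPa

J = π(d_o⁴ − d_i⁴)/32 = π(0.00842⁴ − 0.00540⁴)/32 = 4.100×10^-10 m⁴.
τ_max = T·r/J = 4.840 × 0.00421 / 4.100×10^-10 = 4.970×10^7 Pa.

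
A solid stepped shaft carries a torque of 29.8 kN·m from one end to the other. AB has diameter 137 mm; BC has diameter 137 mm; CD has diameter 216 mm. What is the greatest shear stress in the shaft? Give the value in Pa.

5.90e7 Pa

Under the same torque, τ_max = 16T/(πd³) is largest where d is smallest — segment AB (d = 137 mm).
τ_max = 16·29800/(π·(0.137)³) = 5.902×10^7 Pa.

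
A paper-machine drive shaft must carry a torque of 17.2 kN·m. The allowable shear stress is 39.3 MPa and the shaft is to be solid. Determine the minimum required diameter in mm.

For a solid shaft τ_max = 16T/(πd³), so d = (16T/(π τ_allow))^(1/3) = (16·17200/(π·3.93×10^7))^(1/3) = 0.1306 m.

131 mm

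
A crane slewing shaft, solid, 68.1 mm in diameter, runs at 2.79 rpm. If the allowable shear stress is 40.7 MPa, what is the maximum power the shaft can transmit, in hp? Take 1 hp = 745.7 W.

0.989 hp

J = πd⁴/32 = π(0.0681)⁴/32 = 2.111×10^-6 m⁴.
T_max = τ_allow·J/r = 4.07×10^7 × 2.111×10^-6 / 0.0340 = 2524 N·m.
ω = 2π·2.79/60 = 0.2922 rad/s, so P_max = T_max·ω = 737.4 W.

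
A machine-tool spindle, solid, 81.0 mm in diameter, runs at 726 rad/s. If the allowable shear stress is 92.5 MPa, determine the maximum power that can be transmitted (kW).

J = πd⁴/32 = π(0.0810)⁴/32 = 4.226×10^-6 m⁴.
T_max = τ_allow·J/r = 9.25×10^7 × 4.226×10^-6 / 0.0405 = 9652 N·m.
ω = 726 rad/s, so P_max = T_max·ω = 7.008×10^6 W.

7010 kW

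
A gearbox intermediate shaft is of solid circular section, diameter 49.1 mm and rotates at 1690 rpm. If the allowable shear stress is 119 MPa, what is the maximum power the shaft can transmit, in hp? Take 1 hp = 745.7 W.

J = πd⁴/32 = π(0.0491)⁴/32 = 5.706×10^-7 m⁴.
T_max = τ_allow·J/r = 1.19×10^8 × 5.706×10^-7 / 0.0246 = 2766 N·m.
ω = 2π·1690/60 = 177.0 rad/s, so P_max = T_max·ω = 4.895×10^5 W.

656 hp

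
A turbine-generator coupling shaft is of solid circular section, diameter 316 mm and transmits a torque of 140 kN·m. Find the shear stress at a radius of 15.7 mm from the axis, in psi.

J = πd⁴/32 = π(0.316)⁴/32 = 9.789×10^-4 m⁴.
Shear stress varies linearly with radius: τ = T·r/J = 140000 × 0.0157 / 9.789×10^-4 = 2.245×10^6 Pa.

326 psi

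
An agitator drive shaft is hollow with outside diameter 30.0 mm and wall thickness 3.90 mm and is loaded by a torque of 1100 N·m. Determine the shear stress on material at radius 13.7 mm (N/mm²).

271 N/mm²

J = π(d_o⁴ − d_i⁴)/32 = π(0.0300⁴ − 0.0222⁴)/32 = 5.568×10^-8 m⁴.
Shear stress varies linearly with radius: τ = T·r/J = 1100 × 0.0137 / 5.568×10^-8 = 2.707×10^8 Pa.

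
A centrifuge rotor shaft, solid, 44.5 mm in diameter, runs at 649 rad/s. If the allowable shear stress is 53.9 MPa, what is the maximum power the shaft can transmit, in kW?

605 kW

J = πd⁴/32 = π(0.0445)⁴/32 = 3.850×10^-7 m⁴.
T_max = τ_allow·J/r = 5.39×10^7 × 3.850×10^-7 / 0.0222 = 932.6 N·m.
ω = 649 rad/s, so P_max = T_max·ω = 6.053×10^5 W.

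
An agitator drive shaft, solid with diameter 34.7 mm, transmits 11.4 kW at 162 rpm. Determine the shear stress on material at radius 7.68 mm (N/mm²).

36.3 N/mm²

ω = 2π·162/60 = 16.96 rad/s, so T = P/ω = 11.4×10³ / 16.96 = 672.0 N·m.
J = πd⁴/32 = π(0.0347)⁴/32 = 1.423×10^-7 m⁴.
Shear stress varies linearly with radius: τ = T·r/J = 672.0 × 0.00768 / 1.423×10^-7 = 3.626×10^7 Pa.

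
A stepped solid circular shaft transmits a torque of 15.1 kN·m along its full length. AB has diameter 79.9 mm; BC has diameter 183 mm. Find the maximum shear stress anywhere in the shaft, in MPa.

151 MPa

Under the same torque, τ_max = 16T/(πd³) is largest where d is smallest — segment AB (d = 79.9 mm).
τ_max = 16·15100/(π·(0.0799)³) = 1.508×10^8 Pa.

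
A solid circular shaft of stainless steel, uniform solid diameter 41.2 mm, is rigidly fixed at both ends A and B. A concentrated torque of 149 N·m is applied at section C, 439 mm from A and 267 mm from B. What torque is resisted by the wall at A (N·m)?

With uniform GJ and both ends fixed, compatibility θ_AC = θ_CB gives T_A·a = T_B·b, together with T_A + T_B = T₀.
T_A = T₀·b/(a+b) = 149.0·267/706.0 = 56.35 N·m; T_B = 92.65 N·m.

56.3 N·m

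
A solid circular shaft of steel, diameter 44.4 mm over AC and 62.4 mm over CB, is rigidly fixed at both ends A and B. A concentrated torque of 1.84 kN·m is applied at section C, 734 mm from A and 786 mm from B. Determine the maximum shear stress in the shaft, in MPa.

30.3 MPa

Compatibility: T_A·a/J_AC = T_B·b/J_CB with T_A + T_B = T₀.
J_AC = 3.82×10^-7 m⁴, J_CB = 1.49×10^-6 m⁴, so T_A = T₀·(J_AC/a)/((J_AC/a)+(J_CB/b)) = 396.3 N·m, T_B = 1444 N·m.
τ in each portion: τ_AC = 2.31×10^7 Pa, τ_CB = 3.03×10^7 Pa; maximum is in CB.
τ_max = T_CB·r/J = 1444·0.0312/1.49×10^-6 = 3.026×10^7 Pa.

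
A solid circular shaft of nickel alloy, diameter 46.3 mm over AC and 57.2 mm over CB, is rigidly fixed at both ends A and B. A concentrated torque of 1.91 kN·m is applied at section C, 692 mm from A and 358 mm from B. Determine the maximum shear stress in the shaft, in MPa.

Compatibility: T_A·a/J_AC = T_B·b/J_CB with T_A + T_B = T₀.
J_AC = 4.51×10^-7 m⁴, J_CB = 1.05×10^-6 m⁴, so T_A = T₀·(J_AC/a)/((J_AC/a)+(J_CB/b)) = 347.1 N·m, T_B = 1563 N·m.
τ in each portion: τ_AC = 1.78×10^7 Pa, τ_CB = 4.25×10^7 Pa; maximum is in CB.
τ_max = T_CB·r/J = 1563·0.0286/1.05×10^-6 = 4.253×10^7 Pa.

42.5 MPa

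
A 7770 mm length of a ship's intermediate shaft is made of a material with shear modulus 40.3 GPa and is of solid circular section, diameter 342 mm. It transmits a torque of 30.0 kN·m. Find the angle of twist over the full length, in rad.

0.00431 rad

J = πd⁴/32 = π(0.342)⁴/32 = 1.343×10^-3 m⁴.
θ = T·L/(G·J) = 30000 × 7.77 / (40.3×10⁹ × 1.343×10^-3) = 4.307×10^-3 rad.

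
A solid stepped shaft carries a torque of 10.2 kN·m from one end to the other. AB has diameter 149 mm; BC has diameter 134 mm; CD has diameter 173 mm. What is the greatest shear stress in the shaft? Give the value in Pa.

Under the same torque, τ_max = 16T/(πd³) is largest where d is smallest — segment BC (d = 134 mm).
τ_max = 16·10200/(π·(0.134)³) = 2.159×10^7 Pa.

2.16e7 Pa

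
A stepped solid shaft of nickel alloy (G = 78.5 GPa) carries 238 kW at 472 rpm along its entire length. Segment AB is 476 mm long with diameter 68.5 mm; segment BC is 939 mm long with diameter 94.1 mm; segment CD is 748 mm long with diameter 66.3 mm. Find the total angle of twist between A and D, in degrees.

ω = 2π·472/60 = 49.43 rad/s, so T = P/ω = 238×10³ / 49.43 = 4815 N·m.
J_AB = π(0.0685)⁴/32 = 2.16×10^-6 m⁴; J_BC = π(0.0941)⁴/32 = 7.70×10^-6 m⁴; J_CD = π(0.0663)⁴/32 = 1.90×10^-6 m⁴.
θ = (T/G)·Σ L_i/J_i = (4815/78.5×10⁹)·(0.476/2.16×10^-6 + 0.939/7.70×10^-6 + 0.748/1.90×10^-6) = 0.04518 rad.

2.59°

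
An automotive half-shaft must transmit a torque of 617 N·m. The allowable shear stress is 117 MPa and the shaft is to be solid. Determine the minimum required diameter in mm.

For a solid shaft τ_max = 16T/(πd³), so d = (16T/(π τ_allow))^(1/3) = (16·617.0/(π·1.17×10^8))^(1/3) = 0.02995 m.

29.9 mm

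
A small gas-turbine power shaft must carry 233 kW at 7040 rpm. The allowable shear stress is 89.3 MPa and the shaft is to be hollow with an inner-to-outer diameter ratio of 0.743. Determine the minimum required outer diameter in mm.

29.6 mm

ω = 2π·7040/60 = 737.2 rad/s, so T = P/ω = 233×10³ / 737.2 = 316.0 N·m.
For a hollow shaft with d_i/d_o = 0.743: τ_max = 16T/(π d_o³ (1−k⁴)), so d_o = [16T/(π τ_allow (1−k⁴))]^(1/3) = [16·316.0/(π·8.93×10^7·0.6952)]^(1/3) = 0.02960 m.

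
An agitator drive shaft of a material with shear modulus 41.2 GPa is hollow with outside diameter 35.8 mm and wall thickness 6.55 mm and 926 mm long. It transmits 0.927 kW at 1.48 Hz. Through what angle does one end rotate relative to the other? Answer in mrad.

ω = 2π·1.48 = 9.299 rad/s, so T = P/ω = 0.927×10³ / 9.299 = 99.69 N·m.
J = π(d_o⁴ − d_i⁴)/32 = π(0.0358⁴ − 0.0227⁴)/32 = 1.352×10^-7 m⁴.
θ = T·L/(G·J) = 99.69 × 0.926 / (41.2×10⁹ × 1.352×10^-7) = 0.01657 rad.

16.6 mrad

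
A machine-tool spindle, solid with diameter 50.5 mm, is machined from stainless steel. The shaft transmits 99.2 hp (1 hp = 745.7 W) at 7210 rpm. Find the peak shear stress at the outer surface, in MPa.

3.87 MPa

ω = 2π·7210/60 = 755.0 rad/s, so T = P/ω = 99.2×745.7 / 755.0 = 97.97 N·m.
J = πd⁴/32 = π(0.0505)⁴/32 = 6.385×10^-7 m⁴.
τ_max = T·r/J = 97.97 × 0.0253 / 6.385×10^-7 = 3.874×10^6 Pa.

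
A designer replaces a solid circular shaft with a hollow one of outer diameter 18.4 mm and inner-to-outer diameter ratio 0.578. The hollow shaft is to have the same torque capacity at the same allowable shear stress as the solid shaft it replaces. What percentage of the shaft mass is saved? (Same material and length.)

Equal τ_max and T ⇒ the solid shaft needs d_s³ = d_o³(1−k⁴), so d_s = 18.4·(1−0.578⁴)^(1/3) = 17.69 mm.
Area ratio A_h/A_s = d_o²(1−k²)/d_s² = (1−k²)/(1−k⁴)^(2/3) = 0.7206.
Mass saving = 1 − 0.7206 = 27.9 %.

27.9 %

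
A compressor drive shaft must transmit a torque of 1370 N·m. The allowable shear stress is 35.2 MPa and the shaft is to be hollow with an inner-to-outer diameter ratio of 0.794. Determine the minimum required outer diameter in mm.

For a hollow shaft with d_i/d_o = 0.794: τ_max = 16T/(π d_o³ (1−k⁴)), so d_o = [16T/(π τ_allow (1−k⁴))]^(1/3) = [16·1370/(π·3.52×10^7·0.6026)]^(1/3) = 0.06903 m.

69.0 mm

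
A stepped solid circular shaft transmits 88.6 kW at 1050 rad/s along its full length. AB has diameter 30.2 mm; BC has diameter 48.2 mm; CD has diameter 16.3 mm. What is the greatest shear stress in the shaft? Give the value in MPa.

99.2 MPa

ω = 1050 rad/s, so T = P/ω = 88.6×10³ / 1050 = 84.38 N·m.
Under the same torque, τ_max = 16T/(πd³) is largest where d is smallest — segment CD (d = 16.3 mm).
τ_max = 16·84.38/(π·(0.0163)³) = 9.923×10^7 Pa.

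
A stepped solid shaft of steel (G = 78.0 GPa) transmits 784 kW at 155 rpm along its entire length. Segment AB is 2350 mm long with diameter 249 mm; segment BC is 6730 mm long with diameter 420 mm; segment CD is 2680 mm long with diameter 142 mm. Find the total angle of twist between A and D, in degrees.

ω = 2π·155/60 = 16.23 rad/s, so T = P/ω = 784×10³ / 16.23 = 48300 N·m.
J_AB = π(0.249)⁴/32 = 3.77×10^-4 m⁴; J_BC = π(0.420)⁴/32 = 3.05×10^-3 m⁴; J_CD = π(0.142)⁴/32 = 3.99×10^-5 m⁴.
θ = (T/G)·Σ L_i/J_i = (48300/78.0×10⁹)·(2.35/3.77×10^-4 + 6.73/3.05×10^-3 + 2.68/3.99×10^-5) = 0.04680 rad.

2.68°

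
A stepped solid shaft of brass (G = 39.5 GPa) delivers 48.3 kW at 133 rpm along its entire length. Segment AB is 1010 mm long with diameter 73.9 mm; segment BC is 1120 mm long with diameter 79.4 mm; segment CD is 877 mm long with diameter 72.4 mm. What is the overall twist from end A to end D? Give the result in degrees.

ω = 2π·133/60 = 13.93 rad/s, so T = P/ω = 48.3×10³ / 13.93 = 3468 N·m.
J_AB = π(0.0739)⁴/32 = 2.93×10^-6 m⁴; J_BC = π(0.0794)⁴/32 = 3.90×10^-6 m⁴; J_CD = π(0.0724)⁴/32 = 2.70×10^-6 m⁴.
θ = (T/G)·Σ L_i/J_i = (3468/39.5×10⁹)·(1.01/2.93×10^-6 + 1.12/3.90×10^-6 + 0.877/2.70×10^-6) = 0.08403 rad.

4.81°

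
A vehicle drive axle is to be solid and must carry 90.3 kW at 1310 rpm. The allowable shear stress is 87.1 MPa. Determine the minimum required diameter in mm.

ω = 2π·1310/60 = 137.2 rad/s, so T = P/ω = 90.3×10³ / 137.2 = 658.2 N·m.
For a solid shaft τ_max = 16T/(πd³), so d = (16T/(π τ_allow))^(1/3) = (16·658.2/(π·8.71×10^7))^(1/3) = 0.03376 m.

33.8 mm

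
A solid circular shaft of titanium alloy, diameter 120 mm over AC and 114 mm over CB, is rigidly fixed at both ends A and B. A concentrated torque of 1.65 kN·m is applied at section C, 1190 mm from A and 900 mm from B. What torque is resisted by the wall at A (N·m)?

794 N·m

Compatibility: T_A·a/J_AC = T_B·b/J_CB with T_A + T_B = T₀.
J_AC = 2.04×10^-5 m⁴, J_CB = 1.66×10^-5 m⁴, so T_A = T₀·(J_AC/a)/((J_AC/a)+(J_CB/b)) = 794.4 N·m, T_B = 855.6 N·m.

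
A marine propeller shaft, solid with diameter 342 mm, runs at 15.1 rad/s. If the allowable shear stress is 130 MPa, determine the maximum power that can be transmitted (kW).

15400 kW

J = πd⁴/32 = π(0.342)⁴/32 = 1.343×10^-3 m⁴.
T_max = τ_allow·J/r = 1.30×10^8 × 1.343×10^-3 / 0.171 = 1.021e6 N·m.
ω = 15.1 rad/s, so P_max = T_max·ω = 1.542×10^7 W.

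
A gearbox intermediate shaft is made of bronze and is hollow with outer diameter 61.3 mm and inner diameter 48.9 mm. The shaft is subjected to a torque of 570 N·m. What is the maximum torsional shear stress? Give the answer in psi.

J = π(d_o⁴ − d_i⁴)/32 = π(0.0613⁴ − 0.0489⁴)/32 = 8.249×10^-7 m⁴.
τ_max = T·r/J = 570.0 × 0.0307 / 8.249×10^-7 = 2.118×10^7 Pa.

3070 psi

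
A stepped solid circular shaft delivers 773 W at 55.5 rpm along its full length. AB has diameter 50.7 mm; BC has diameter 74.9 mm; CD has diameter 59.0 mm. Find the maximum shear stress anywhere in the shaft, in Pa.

5.20e6 Pa

ω = 2π·55.5/60 = 5.812 rad/s, so T = P/ω = 773 / 5.812 = 133.0 N·m.
Under the same torque, τ_max = 16T/(πd³) is largest where d is smallest — segment AB (d = 50.7 mm).
τ_max = 16·133.0/(π·(0.0507)³) = 5.198×10^6 Pa.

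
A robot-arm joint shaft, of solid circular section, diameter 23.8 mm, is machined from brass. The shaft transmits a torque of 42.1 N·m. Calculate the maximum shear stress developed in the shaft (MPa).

J = πd⁴/32 = π(0.0238)⁴/32 = 3.150×10^-8 m⁴.
τ_max = T·r/J = 42.10 × 0.0119 / 3.150×10^-8 = 1.590×10^7 Pa.

15.9 MPa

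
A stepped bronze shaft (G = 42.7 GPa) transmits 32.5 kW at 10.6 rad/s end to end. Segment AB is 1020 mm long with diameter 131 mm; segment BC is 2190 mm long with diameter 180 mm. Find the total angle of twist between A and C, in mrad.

4.06 mrad

ω = 10.6 rad/s, so T = P/ω = 32.5×10³ / 10.60 = 3066 N·m.
J_AB = π(0.131)⁴/32 = 2.89×10^-5 m⁴; J_BC = π(0.180)⁴/32 = 1.03×10^-4 m⁴.
θ = (T/G)·Σ L_i/J_i = (3066/42.7×10⁹)·(1.02/2.89×10^-5 + 2.19/1.03×10^-4) = 4.059×10^-3 rad.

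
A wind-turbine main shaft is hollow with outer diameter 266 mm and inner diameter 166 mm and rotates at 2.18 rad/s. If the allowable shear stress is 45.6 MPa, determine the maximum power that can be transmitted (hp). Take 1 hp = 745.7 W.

418 hp

J = π(d_o⁴ − d_i⁴)/32 = π(0.266⁴ − 0.166⁴)/32 = 4.170×10^-4 m⁴.
T_max = τ_allow·J/r = 4.56×10^7 × 4.170×10^-4 / 0.133 = 143000 N·m.
ω = 2.18 rad/s, so P_max = T_max·ω = 3.116×10^5 W.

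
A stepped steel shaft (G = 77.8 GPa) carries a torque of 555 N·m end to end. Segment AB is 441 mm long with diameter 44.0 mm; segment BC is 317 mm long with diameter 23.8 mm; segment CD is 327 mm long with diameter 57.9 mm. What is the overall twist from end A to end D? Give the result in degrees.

J_AB = π(0.0440)⁴/32 = 3.68×10^-7 m⁴; J_BC = π(0.0238)⁴/32 = 3.15×10^-8 m⁴; J_CD = π(0.0579)⁴/32 = 1.10×10^-6 m⁴.
θ = (T/G)·Σ L_i/J_i = (555.0/77.8×10⁹)·(0.441/3.68×10^-7 + 0.317/3.15×10^-8 + 0.327/1.10×10^-6) = 0.08245 rad.

4.72°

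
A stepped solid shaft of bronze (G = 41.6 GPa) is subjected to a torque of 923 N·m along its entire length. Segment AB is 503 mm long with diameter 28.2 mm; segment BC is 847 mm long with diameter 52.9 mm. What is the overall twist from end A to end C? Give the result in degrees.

J_AB = π(0.0282)⁴/32 = 6.21×10^-8 m⁴; J_BC = π(0.0529)⁴/32 = 7.69×10^-7 m⁴.
θ = (T/G)·Σ L_i/J_i = (923.0/41.6×10⁹)·(0.503/6.21×10^-8 + 0.847/7.69×10^-7) = 0.2042 rad.

11.7°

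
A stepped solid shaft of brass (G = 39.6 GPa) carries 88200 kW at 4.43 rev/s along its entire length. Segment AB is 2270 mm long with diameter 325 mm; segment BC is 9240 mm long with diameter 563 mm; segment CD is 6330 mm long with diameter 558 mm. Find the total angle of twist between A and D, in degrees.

16.8°

ω = 2π·4.43 = 27.83 rad/s, so T = P/ω = 88200×10³ / 27.83 = 3.169e6 N·m.
J_AB = π(0.325)⁴/32 = 1.10×10^-3 m⁴; J_BC = π(0.563)⁴/32 = 9.86×10^-3 m⁴; J_CD = π(0.558)⁴/32 = 9.52×10^-3 m⁴.
θ = (T/G)·Σ L_i/J_i = (3.169e6/39.6×10⁹)·(2.27/1.10×10^-3 + 9.24/9.86×10^-3 + 6.33/9.52×10^-3) = 0.2940 rad.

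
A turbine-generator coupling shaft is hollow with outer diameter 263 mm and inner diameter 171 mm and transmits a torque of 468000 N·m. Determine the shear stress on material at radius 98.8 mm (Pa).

J = π(d_o⁴ − d_i⁴)/32 = π(0.263⁴ − 0.171⁴)/32 = 3.858×10^-4 m⁴.
Shear stress varies linearly with radius: τ = T·r/J = 468000 × 0.0988 / 3.858×10^-4 = 1.199×10^8 Pa.

1.20e8 Pa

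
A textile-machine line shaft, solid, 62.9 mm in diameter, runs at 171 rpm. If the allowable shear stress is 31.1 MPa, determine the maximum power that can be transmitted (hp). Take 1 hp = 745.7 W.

J = πd⁴/32 = π(0.0629)⁴/32 = 1.537×10^-6 m⁴.
T_max = τ_allow·J/r = 3.11×10^7 × 1.537×10^-6 / 0.0314 = 1520 N·m.
ω = 2π·171/60 = 17.91 rad/s, so P_max = T_max·ω = 2.721×10^4 W.

36.5 hp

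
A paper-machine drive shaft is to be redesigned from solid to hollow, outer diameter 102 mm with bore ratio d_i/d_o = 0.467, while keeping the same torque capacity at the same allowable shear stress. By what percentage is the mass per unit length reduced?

Equal τ_max and T ⇒ the solid shaft needs d_s³ = d_o³(1−k⁴), so d_s = 102·(1−0.467⁴)^(1/3) = 100.4 mm.
Area ratio A_h/A_s = d_o²(1−k²)/d_s² = (1−k²)/(1−k⁴)^(2/3) = 0.8077.
Mass saving = 1 − 0.8077 = 19.2 %.

19.2 %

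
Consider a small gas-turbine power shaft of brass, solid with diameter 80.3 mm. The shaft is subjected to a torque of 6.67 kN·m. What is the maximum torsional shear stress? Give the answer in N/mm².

65.6 N/mm²

J = πd⁴/32 = π(0.0803)⁴/32 = 4.082×10^-6 m⁴.
τ_max = T·r/J = 6670 × 0.0401 / 4.082×10^-6 = 6.561×10^7 Pa.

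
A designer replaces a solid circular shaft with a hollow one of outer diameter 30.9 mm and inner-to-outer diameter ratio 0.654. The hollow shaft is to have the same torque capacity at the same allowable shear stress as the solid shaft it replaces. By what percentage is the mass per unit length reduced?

Equal τ_max and T ⇒ the solid shaft needs d_s³ = d_o³(1−k⁴), so d_s = 30.9·(1−0.654⁴)^(1/3) = 28.89 mm.
Area ratio A_h/A_s = d_o²(1−k²)/d_s² = (1−k²)/(1−k⁴)^(2/3) = 0.6548.
Mass saving = 1 − 0.6548 = 34.5 %.

34.5 %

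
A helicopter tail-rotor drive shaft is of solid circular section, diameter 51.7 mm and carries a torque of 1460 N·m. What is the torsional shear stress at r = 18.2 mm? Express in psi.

J = πd⁴/32 = π(0.0517)⁴/32 = 7.014×10^-7 m⁴.
Shear stress varies linearly with radius: τ = T·r/J = 1460 × 0.0182 / 7.014×10^-7 = 3.788×10^7 Pa.

5490 psi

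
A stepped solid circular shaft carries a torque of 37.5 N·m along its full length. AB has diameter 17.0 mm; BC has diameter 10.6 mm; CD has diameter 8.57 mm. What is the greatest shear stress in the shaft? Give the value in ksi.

Under the same torque, τ_max = 16T/(πd³) is largest where d is smallest — segment CD (d = 8.57 mm).
τ_max = 16·37.50/(π·(0.00857)³) = 3.034×10^8 Pa.

44.0 ksi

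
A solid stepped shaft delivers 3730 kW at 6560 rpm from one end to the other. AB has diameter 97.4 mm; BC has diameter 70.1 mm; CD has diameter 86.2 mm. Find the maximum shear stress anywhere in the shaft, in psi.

ω = 2π·6560/60 = 687.0 rad/s, so T = P/ω = 3730×10³ / 687.0 = 5430 N·m.
Under the same torque, τ_max = 16T/(πd³) is largest where d is smallest — segment BC (d = 70.1 mm).
τ_max = 16·5430/(π·(0.0701)³) = 8.028×10^7 Pa.

11600 psi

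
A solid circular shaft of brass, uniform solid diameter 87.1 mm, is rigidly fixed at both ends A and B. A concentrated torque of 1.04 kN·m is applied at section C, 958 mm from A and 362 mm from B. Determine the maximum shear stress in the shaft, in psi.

With uniform GJ and both ends fixed, compatibility θ_AC = θ_CB gives T_A·a = T_B·b, together with T_A + T_B = T₀.
T_A = T₀·b/(a+b) = 1040·362/1320 = 285.2 N·m; T_B = 754.8 N·m.
τ in each portion: τ_AC = 2.20×10^6 Pa, τ_CB = 5.82×10^6 Pa; maximum is in CB.
τ_max = T_CB·r/J = 754.8·0.0435/5.65×10^-6 = 5.818×10^6 Pa.

844 psi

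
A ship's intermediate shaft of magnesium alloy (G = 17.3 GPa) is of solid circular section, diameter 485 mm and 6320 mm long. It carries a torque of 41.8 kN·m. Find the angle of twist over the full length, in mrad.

J = πd⁴/32 = π(0.485)⁴/32 = 5.432×10^-3 m⁴.
θ = T·L/(G·J) = 41800 × 6.32 / (17.3×10⁹ × 5.432×10^-3) = 2.811×10^-3 rad.

2.81 mrad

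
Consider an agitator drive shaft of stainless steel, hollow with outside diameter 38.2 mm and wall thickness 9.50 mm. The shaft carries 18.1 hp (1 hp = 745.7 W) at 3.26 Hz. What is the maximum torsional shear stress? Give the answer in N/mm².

64.3 N/mm²

ω = 2π·3.26 = 20.48 rad/s, so T = P/ω = 18.1×745.7 / 20.48 = 658.9 N·m.
J = π(d_o⁴ − d_i⁴)/32 = π(0.0382⁴ − 0.0192⁴)/32 = 1.957×10^-7 m⁴.
τ_max = T·r/J = 658.9 × 0.0191 / 1.957×10^-7 = 6.431×10^7 Pa.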